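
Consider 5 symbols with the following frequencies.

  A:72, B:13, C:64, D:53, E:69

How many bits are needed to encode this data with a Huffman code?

Greedily combine the two least-frequent nodes:
B(13) + D(53) → 66
C(64) + 66 → 130
E(69) + A(72) → 141
130 + 141 → 271
Each symbol's bit-cost is frequency × depth; summing gives 608 bits (equivalently 66 + 130 + 141 + 271).

608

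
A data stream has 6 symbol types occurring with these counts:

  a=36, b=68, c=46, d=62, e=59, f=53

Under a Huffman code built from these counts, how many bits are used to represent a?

3

Huffman merges, smallest pair first:
a(36) + c(46) → 82
f(53) + e(59) → 112
d(62) + b(68) → 130
82 + 112 → 194
130 + 194 → 324
a's leaf is at depth 3, giving a 3-bit codeword.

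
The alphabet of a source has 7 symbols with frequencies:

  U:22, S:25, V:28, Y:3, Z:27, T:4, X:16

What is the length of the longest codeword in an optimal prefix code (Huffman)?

Merge the two lowest-weight nodes at each step:
Y(3) + T(4) → 7
7 + X(16) → 23
U(22) + 23 → 45
S(25) + Z(27) → 52
V(28) + 45 → 73
52 + 73 → 125
Maximum depth reached is 5.

5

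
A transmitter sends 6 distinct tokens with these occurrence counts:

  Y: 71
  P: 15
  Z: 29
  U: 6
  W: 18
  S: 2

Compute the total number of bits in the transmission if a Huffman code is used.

283

Greedily combine the two least-frequent nodes:
S(2) + U(6) → 8
8 + P(15) → 23
W(18) + 23 → 41
Z(29) + 41 → 70
70 + Y(71) → 141
The encoded length is the sum of every internal node's weight: 8 + 23 + 41 + 70 + 141 = 283 bits.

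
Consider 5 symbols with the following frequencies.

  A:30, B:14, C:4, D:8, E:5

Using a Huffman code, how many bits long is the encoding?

Build the Huffman tree bottom-up:
combine C(4), E(5) → 9
combine D(8), 9 → 17
combine B(14), 17 → 31
combine A(30), 31 → 61
The encoded length is the sum of every internal node's weight: 9 + 17 + 31 + 61 = 118 bits.

118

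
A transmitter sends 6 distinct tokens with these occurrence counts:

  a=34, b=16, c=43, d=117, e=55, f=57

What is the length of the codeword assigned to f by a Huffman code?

Build the tree from the bottom:
b(16) + a(34) → 50
c(43) + 50 → 93
e(55) + f(57) → 112
93 + 112 → 205
d(117) + 205 → 322
f sits 3 levels below the root, so its codeword is 3 bits.

3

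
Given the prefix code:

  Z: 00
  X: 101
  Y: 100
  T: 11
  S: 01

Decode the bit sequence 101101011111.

Read left to right; each codeword is recognised as soon as it completes (prefix code):
  101→X | 101→X | 01→S | 11→T | 11→T
Decoded message: XXSTT

XXSTT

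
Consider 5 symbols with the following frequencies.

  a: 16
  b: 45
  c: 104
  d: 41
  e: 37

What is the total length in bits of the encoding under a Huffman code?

Build the Huffman tree bottom-up:
merge a(16) and e(37): 53
merge d(41) and b(45): 86
merge 53 and 86: 139
merge c(104) and 139: 243
Total encoded bits = sum of merged weights = 53 + 86 + 139 + 243 = 521.

521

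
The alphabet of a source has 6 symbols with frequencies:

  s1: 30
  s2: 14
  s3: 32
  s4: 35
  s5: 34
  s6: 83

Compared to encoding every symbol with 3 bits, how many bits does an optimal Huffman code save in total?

Fixed-length: 3 bits × 228 symbols = 684 bits.
Huffman merges:
s2(14) + s1(30) → 44
s3(32) + s5(34) → 66
s4(35) + 44 → 79
66 + 79 → 145
s6(83) + 145 → 228
Huffman total = 44 + 66 + 79 + 145 + 228 = 562 bits.
Saving = 684 − 562 = 122 bits.

122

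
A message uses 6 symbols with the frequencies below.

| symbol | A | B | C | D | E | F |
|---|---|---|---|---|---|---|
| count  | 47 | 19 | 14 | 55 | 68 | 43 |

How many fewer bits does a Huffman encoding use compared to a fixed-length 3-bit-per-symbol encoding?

137

Fixed-length: 3 bits × 246 symbols = 738 bits.
Huffman merges:
combine C(14), B(19) → 33
combine 33, F(43) → 76
combine A(47), D(55) → 102
combine E(68), 76 → 144
combine 102, 144 → 246
Huffman total = 33 + 76 + 102 + 144 + 246 = 601 bits.
Saving = 738 − 601 = 137 bits.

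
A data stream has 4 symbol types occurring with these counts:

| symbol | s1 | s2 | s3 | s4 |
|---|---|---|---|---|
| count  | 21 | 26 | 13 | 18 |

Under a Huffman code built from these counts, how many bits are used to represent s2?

Build the tree from the bottom:
combine s3(13), s4(18) → 31
combine s1(21), s2(26) → 47
combine 31, 47 → 78
The subtree containing s2 is merged 2 times, so code length = 2.

2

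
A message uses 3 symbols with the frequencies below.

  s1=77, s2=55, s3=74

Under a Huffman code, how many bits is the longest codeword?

2

Merge the two lowest-weight nodes at each step:
s2(55) + s3(74) → 129
s1(77) + 129 → 206
Maximum depth reached is 2.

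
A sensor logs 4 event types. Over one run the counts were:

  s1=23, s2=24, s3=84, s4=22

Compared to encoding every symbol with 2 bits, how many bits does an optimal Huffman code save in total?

39

Fixed-length: 2 bits × 153 symbols = 306 bits.
Huffman merges:
s4(22) + s1(23) → 45
s2(24) + 45 → 69
69 + s3(84) → 153
Huffman total = 45 + 69 + 153 = 267 bits.
Saving = 306 − 267 = 39 bits.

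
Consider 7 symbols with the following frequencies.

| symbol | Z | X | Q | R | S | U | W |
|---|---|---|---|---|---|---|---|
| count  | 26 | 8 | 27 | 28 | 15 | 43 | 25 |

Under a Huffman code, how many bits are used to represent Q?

Huffman merges, smallest pair first:
combine X(8), S(15) → 23
combine 23, W(25) → 48
combine Z(26), Q(27) → 53
combine R(28), U(43) → 71
combine 48, 53 → 101
combine 71, 101 → 172
Q sits 3 levels below the root, so its codeword is 3 bits.

3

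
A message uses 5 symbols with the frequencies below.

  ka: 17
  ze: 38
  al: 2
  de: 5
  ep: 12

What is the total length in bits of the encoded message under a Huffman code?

Build the Huffman tree bottom-up:
al(2) + de(5) → 7
7 + ep(12) → 19
ka(17) + 19 → 36
36 + ze(38) → 74
Total encoded bits = sum of merged weights = 7 + 19 + 36 + 74 = 136.

136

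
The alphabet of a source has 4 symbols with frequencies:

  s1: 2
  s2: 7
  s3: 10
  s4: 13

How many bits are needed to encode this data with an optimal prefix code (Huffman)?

60

Greedily combine the two least-frequent nodes:
merge s1(2) and s2(7): 9
merge 9 and s3(10): 19
merge s4(13) and 19: 32
Total encoded bits = sum of merged weights = 9 + 19 + 32 = 60.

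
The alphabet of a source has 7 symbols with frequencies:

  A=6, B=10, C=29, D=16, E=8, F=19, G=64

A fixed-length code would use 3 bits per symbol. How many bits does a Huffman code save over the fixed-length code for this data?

90

Fixed-length: 3 bits × 152 symbols = 456 bits.
Huffman merges:
combine A(6), E(8) → 14
combine B(10), 14 → 24
combine D(16), F(19) → 35
combine 24, C(29) → 53
combine 35, 53 → 88
combine G(64), 88 → 152
Huffman total = 14 + 24 + 35 + 53 + 88 + 152 = 366 bits.
Saving = 456 − 366 = 90 bits.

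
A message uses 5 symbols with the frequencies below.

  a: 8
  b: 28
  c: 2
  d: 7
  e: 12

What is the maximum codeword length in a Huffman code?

4

Merge the two lowest-weight nodes at each step:
combine c(2), d(7) → 9
combine a(8), 9 → 17
combine e(12), 17 → 29
combine b(28), 29 → 57
Maximum depth reached is 4.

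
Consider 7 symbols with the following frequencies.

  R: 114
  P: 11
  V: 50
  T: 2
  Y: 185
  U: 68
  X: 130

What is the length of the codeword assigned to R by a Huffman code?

2

Huffman merges, smallest pair first:
combine T(2), P(11) → 13
combine 13, V(50) → 63
combine 63, U(68) → 131
combine R(114), X(130) → 244
combine 131, Y(185) → 316
combine 244, 316 → 560
R's leaf is at depth 2, giving a 2-bit codeword.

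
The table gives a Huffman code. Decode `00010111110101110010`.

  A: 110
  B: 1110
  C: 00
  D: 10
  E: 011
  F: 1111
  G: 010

CGFDDBG

Read left to right; each codeword is recognised as soon as it completes (prefix code):
  00→C | 010→G | 1111→F | 10→D | 10→D | 1110→B | 010→G
Decoded message: CGFDDBG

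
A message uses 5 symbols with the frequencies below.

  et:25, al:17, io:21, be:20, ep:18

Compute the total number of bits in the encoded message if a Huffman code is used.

Greedily combine the two least-frequent nodes:
merge al(17) and ep(18): 35
merge be(20) and io(21): 41
merge et(25) and 35: 60
merge 41 and 60: 101
The encoded length is the sum of every internal node's weight: 35 + 41 + 60 + 101 = 237 bits.

237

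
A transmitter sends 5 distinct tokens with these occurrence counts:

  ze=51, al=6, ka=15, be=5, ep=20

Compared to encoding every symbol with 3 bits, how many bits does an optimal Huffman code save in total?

Fixed-length: 3 bits × 97 symbols = 291 bits.
Huffman merges:
be(5) + al(6) → 11
11 + ka(15) → 26
ep(20) + 26 → 46
46 + ze(51) → 97
Huffman total = 11 + 26 + 46 + 97 = 180 bits.
Saving = 291 − 180 = 111 bits.

111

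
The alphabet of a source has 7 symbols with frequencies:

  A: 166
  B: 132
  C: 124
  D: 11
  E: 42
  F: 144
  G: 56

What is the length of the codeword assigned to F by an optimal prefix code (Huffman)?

2

Build the tree from the bottom:
merge D(11) and E(42): 53
merge 53 and G(56): 109
merge 109 and C(124): 233
merge B(132) and F(144): 276
merge A(166) and 233: 399
merge 276 and 399: 675
The subtree containing F is merged 2 times, so code length = 2.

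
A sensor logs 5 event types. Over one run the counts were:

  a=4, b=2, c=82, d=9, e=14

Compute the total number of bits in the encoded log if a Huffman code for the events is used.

Greedily combine the two least-frequent nodes:
combine b(2), a(4) → 6
combine 6, d(9) → 15
combine e(14), 15 → 29
combine 29, c(82) → 111
Each symbol's bit-cost is frequency × depth; summing gives 161 bits (equivalently 6 + 15 + 29 + 111).

161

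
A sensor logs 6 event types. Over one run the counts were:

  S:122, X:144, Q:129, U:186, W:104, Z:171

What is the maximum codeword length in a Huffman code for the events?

Merge the two lowest-weight nodes at each step:
merge W(104) and S(122): 226
merge Q(129) and X(144): 273
merge Z(171) and U(186): 357
merge 226 and 273: 499
merge 357 and 499: 856
The rarest symbols sit at the bottom; the longest codeword is 3 bits.

3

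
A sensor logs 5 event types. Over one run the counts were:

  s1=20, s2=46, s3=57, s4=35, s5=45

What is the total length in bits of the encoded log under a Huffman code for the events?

461

Greedily combine the two least-frequent nodes:
s1(20) + s4(35) → 55
s5(45) + s2(46) → 91
55 + s3(57) → 112
91 + 112 → 203
The encoded length is the sum of every internal node's weight: 55 + 91 + 112 + 203 = 461 bits.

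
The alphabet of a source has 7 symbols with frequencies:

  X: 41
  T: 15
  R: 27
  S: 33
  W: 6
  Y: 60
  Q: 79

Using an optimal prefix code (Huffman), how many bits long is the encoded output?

Greedily combine the two least-frequent nodes:
W(6) + T(15) → 21
21 + R(27) → 48
S(33) + X(41) → 74
48 + Y(60) → 108
74 + Q(79) → 153
108 + 153 → 261
Total encoded bits = sum of merged weights = 21 + 48 + 74 + 108 + 153 + 261 = 665.

665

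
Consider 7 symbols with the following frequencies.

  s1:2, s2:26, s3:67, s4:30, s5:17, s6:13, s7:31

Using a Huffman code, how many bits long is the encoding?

471

Merge the two smallest weights repeatedly:
combine s1(2), s6(13) → 15
combine 15, s5(17) → 32
combine s2(26), s4(30) → 56
combine s7(31), 32 → 63
combine 56, 63 → 119
combine s3(67), 119 → 186
Total encoded bits = sum of merged weights = 15 + 32 + 56 + 63 + 119 + 186 = 471.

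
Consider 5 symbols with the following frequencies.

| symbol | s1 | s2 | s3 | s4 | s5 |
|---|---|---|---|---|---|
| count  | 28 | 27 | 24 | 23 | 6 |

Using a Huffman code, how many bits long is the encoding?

Merge the two smallest weights repeatedly:
merge s5(6) and s4(23): 29
merge s3(24) and s2(27): 51
merge s1(28) and 29: 57
merge 51 and 57: 108
Each symbol's bit-cost is frequency × depth; summing gives 245 bits (equivalently 29 + 51 + 57 + 108).

245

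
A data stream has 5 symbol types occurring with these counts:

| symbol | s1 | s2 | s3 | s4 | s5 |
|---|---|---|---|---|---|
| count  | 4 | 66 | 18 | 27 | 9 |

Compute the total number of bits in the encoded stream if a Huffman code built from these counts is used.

226

Build the Huffman tree bottom-up:
merge s1(4) and s5(9): 13
merge 13 and s3(18): 31
merge s4(27) and 31: 58
merge 58 and s2(66): 124
Each symbol's bit-cost is frequency × depth; summing gives 226 bits (equivalently 13 + 31 + 58 + 124).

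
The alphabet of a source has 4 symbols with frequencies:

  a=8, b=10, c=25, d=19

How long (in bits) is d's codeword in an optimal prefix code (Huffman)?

Build the tree from the bottom:
a(8) + b(10) → 18
18 + d(19) → 37
c(25) + 37 → 62
d's leaf is at depth 2, giving a 2-bit codeword.

2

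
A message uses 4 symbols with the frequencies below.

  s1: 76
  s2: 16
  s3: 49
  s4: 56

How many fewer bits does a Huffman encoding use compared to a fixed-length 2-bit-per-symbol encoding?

11

Fixed-length: 2 bits × 197 symbols = 394 bits.
Huffman merges:
merge s2(16) and s3(49): 65
merge s4(56) and 65: 121
merge s1(76) and 121: 197
Huffman total = 65 + 121 + 197 = 383 bits.
Saving = 394 − 383 = 11 bits.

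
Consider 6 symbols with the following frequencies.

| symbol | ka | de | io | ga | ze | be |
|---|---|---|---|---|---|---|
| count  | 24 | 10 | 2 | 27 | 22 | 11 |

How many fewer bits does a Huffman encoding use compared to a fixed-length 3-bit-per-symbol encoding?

61

Fixed-length: 3 bits × 96 symbols = 288 bits.
Huffman merges:
merge io(2) and de(10): 12
merge be(11) and 12: 23
merge ze(22) and 23: 45
merge ka(24) and ga(27): 51
merge 45 and 51: 96
Huffman total = 12 + 23 + 45 + 51 + 96 = 227 bits.
Saving = 288 − 227 = 61 bits.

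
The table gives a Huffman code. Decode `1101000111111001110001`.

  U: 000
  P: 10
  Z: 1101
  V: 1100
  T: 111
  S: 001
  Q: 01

ZUTTSVQ

Read left to right; each codeword is recognised as soon as it completes (prefix code):
  1101→Z | 000→U | 111→T | 111→T | 001→S | 1100→V | 01→Q
Decoded message: ZUTTSVQ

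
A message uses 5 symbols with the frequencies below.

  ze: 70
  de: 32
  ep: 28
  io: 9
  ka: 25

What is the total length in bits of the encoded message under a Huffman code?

Greedily combine the two least-frequent nodes:
merge io(9) and ka(25): 34
merge ep(28) and de(32): 60
merge 34 and 60: 94
merge ze(70) and 94: 164
The encoded length is the sum of every internal node's weight: 34 + 60 + 94 + 164 = 352 bits.

352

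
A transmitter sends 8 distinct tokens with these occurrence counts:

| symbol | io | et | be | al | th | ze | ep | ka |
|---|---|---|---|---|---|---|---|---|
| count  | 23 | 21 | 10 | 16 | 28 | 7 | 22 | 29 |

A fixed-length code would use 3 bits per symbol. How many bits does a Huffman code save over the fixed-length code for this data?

Fixed-length: 3 bits × 156 symbols = 468 bits.
Huffman merges:
merge ze(7) and be(10): 17
merge al(16) and 17: 33
merge et(21) and ep(22): 43
merge io(23) and th(28): 51
merge ka(29) and 33: 62
merge 43 and 51: 94
merge 62 and 94: 156
Huffman total = 17 + 33 + 43 + 51 + 62 + 94 + 156 = 456 bits.
Saving = 468 − 456 = 12 bits.

12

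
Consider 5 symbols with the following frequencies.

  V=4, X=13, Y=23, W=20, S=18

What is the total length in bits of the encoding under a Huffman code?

173

Build the Huffman tree bottom-up:
merge V(4) and X(13): 17
merge 17 and S(18): 35
merge W(20) and Y(23): 43
merge 35 and 43: 78
Each symbol's bit-cost is frequency × depth; summing gives 173 bits (equivalently 17 + 35 + 43 + 78).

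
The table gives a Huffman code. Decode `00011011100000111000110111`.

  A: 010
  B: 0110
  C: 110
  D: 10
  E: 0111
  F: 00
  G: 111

Read left to right; each codeword is recognised as soon as it completes (prefix code):
  00→F | 0110→B | 111→G | 00→F | 00→F | 0111→E | 00→F | 0110→B | 111→G
Decoded message: FBGFFEFBG

FBGFFEFBG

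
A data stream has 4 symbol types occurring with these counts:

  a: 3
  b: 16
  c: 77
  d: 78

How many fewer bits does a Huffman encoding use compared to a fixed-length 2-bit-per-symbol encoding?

59

Fixed-length: 2 bits × 174 symbols = 348 bits.
Huffman merges:
combine a(3), b(16) → 19
combine 19, c(77) → 96
combine d(78), 96 → 174
Huffman total = 19 + 96 + 174 = 289 bits.
Saving = 348 − 289 = 59 bits.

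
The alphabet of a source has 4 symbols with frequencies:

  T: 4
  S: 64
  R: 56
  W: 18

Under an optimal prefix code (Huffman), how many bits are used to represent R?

Repeatedly merge the two smallest:
combine T(4), W(18) → 22
combine 22, R(56) → 78
combine S(64), 78 → 142
The subtree containing R is merged 2 times, so code length = 2.

2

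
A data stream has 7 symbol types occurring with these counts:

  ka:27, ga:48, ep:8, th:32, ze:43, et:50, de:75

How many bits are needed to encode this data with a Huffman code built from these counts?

759

Greedily combine the two least-frequent nodes:
merge ep(8) and ka(27): 35
merge th(32) and 35: 67
merge ze(43) and ga(48): 91
merge et(50) and 67: 117
merge de(75) and 91: 166
merge 117 and 166: 283
Each symbol's bit-cost is frequency × depth; summing gives 759 bits (equivalently 35 + 67 + 91 + 117 + 166 + 283).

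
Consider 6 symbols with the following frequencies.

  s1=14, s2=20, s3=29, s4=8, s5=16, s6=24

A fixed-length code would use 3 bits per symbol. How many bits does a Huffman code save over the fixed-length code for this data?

53

Fixed-length: 3 bits × 111 symbols = 333 bits.
Huffman merges:
combine s4(8), s1(14) → 22
combine s5(16), s2(20) → 36
combine 22, s6(24) → 46
combine s3(29), 36 → 65
combine 46, 65 → 111
Huffman total = 22 + 36 + 46 + 65 + 111 = 280 bits.
Saving = 333 − 280 = 53 bits.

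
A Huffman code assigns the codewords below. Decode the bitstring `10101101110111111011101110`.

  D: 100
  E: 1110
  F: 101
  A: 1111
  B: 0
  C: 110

FBCEACEE

Read left to right; each codeword is recognised as soon as it completes (prefix code):
  101→F | 0→B | 110→C | 1110→E | 1111→A | 110→C | 1110→E | 1110→E
Decoded message: FBCEACEE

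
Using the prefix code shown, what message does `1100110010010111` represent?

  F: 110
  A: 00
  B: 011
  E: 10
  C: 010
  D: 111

FBAECD

Read left to right; each codeword is recognised as soon as it completes (prefix code):
  110→F | 011→B | 00→A | 10→E | 010→C | 111→D
Decoded message: FBAECD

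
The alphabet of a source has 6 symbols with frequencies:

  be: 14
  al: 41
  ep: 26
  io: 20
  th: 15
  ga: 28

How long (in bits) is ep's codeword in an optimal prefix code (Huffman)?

Huffman merges, smallest pair first:
combine be(14), th(15) → 29
combine io(20), ep(26) → 46
combine ga(28), 29 → 57
combine al(41), 46 → 87
combine 57, 87 → 144
ep sits 3 levels below the root, so its codeword is 3 bits.

3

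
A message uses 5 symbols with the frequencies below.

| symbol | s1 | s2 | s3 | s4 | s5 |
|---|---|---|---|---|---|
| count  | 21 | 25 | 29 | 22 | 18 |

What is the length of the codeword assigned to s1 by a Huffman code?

3

Huffman merges, smallest pair first:
merge s5(18) and s1(21): 39
merge s4(22) and s2(25): 47
merge s3(29) and 39: 68
merge 47 and 68: 115
The subtree containing s1 is merged 3 times, so code length = 3.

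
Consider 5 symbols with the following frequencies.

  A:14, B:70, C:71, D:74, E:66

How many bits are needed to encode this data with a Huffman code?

670

Merge the two smallest weights repeatedly:
A(14) + E(66) → 80
B(70) + C(71) → 141
D(74) + 80 → 154
141 + 154 → 295
The encoded length is the sum of every internal node's weight: 80 + 141 + 154 + 295 = 670 bits.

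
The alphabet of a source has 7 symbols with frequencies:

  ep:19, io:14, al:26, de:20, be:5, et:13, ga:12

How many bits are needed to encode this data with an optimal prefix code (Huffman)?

Merge the two smallest weights repeatedly:
combine be(5), ga(12) → 17
combine et(13), io(14) → 27
combine 17, ep(19) → 36
combine de(20), al(26) → 46
combine 27, 36 → 63
combine 46, 63 → 109
Total encoded bits = sum of merged weights = 17 + 27 + 36 + 46 + 63 + 109 = 298.

298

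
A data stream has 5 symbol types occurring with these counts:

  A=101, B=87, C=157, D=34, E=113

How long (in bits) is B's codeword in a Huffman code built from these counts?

3

Repeatedly merge the two smallest:
merge D(34) and B(87): 121
merge A(101) and E(113): 214
merge 121 and C(157): 278
merge 214 and 278: 492
The subtree containing B is merged 3 times, so code length = 3.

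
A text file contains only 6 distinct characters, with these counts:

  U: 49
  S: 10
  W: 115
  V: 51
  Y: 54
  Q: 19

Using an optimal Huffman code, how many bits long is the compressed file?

693

Build the Huffman tree bottom-up:
combine S(10), Q(19) → 29
combine 29, U(49) → 78
combine V(51), Y(54) → 105
combine 78, 105 → 183
combine W(115), 183 → 298
Each symbol's bit-cost is frequency × depth; summing gives 693 bits (equivalently 29 + 78 + 105 + 183 + 298).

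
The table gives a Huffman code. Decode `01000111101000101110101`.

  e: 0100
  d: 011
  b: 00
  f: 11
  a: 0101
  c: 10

edfeafa

Read left to right; each codeword is recognised as soon as it completes (prefix code):
  0100→e | 011→d | 11→f | 0100→e | 0101→a | 11→f | 0101→a
Decoded message: edfeafa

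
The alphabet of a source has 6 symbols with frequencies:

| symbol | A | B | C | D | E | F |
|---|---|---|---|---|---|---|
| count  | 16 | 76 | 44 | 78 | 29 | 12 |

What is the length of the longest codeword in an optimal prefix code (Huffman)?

4

Merge the two lowest-weight nodes at each step:
merge F(12) and A(16): 28
merge 28 and E(29): 57
merge C(44) and 57: 101
merge B(76) and D(78): 154
merge 101 and 154: 255
Maximum depth reached is 4.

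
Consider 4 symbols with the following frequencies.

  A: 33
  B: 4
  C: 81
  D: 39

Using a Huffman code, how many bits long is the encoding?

270

Merge the two smallest weights repeatedly:
merge B(4) and A(33): 37
merge 37 and D(39): 76
merge 76 and C(81): 157
The encoded length is the sum of every internal node's weight: 37 + 76 + 157 = 270 bits.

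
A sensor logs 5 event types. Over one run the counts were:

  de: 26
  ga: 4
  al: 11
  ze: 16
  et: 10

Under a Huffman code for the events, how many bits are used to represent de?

Huffman merges, smallest pair first:
ga(4) + et(10) → 14
al(11) + 14 → 25
ze(16) + 25 → 41
de(26) + 41 → 67
de sits one level below the root: a 1-bit codeword.

1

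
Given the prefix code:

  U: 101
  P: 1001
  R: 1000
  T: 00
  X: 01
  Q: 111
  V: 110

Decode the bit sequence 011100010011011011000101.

Read left to right; each codeword is recognised as soon as it completes (prefix code):
  01→X | 110→V | 00→T | 1001→P | 101→U | 101→U | 1000→R | 101→U
Decoded message: XVTPUURU

XVTPUURU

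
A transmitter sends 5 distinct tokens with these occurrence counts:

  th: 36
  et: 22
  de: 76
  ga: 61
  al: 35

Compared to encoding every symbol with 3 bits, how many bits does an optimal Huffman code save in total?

173

Fixed-length: 3 bits × 230 symbols = 690 bits.
Huffman merges:
merge et(22) and al(35): 57
merge th(36) and 57: 93
merge ga(61) and de(76): 137
merge 93 and 137: 230
Huffman total = 57 + 93 + 137 + 230 = 517 bits.
Saving = 690 − 517 = 173 bits.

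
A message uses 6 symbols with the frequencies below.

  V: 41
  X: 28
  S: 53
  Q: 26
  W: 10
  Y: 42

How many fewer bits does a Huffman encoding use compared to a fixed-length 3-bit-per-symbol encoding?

Fixed-length: 3 bits × 200 symbols = 600 bits.
Huffman merges:
W(10) + Q(26) → 36
X(28) + 36 → 64
V(41) + Y(42) → 83
S(53) + 64 → 117
83 + 117 → 200
Huffman total = 36 + 64 + 83 + 117 + 200 = 500 bits.
Saving = 600 − 500 = 100 bits.

100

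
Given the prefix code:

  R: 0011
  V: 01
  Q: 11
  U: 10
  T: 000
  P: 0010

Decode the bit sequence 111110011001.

QQUVUV

Read left to right; each codeword is recognised as soon as it completes (prefix code):
  11→Q | 11→Q | 10→U | 01→V | 10→U | 01→V
Decoded message: QQUVUV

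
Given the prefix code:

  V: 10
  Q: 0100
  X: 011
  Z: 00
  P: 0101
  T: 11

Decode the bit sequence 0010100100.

ZVVQ

Read left to right; each codeword is recognised as soon as it completes (prefix code):
  00→Z | 10→V | 10→V | 0100→Q
Decoded message: ZVVQ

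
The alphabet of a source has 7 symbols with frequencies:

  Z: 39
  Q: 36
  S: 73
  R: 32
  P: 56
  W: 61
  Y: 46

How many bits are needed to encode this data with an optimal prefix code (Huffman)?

956

Build the Huffman tree bottom-up:
merge R(32) and Q(36): 68
merge Z(39) and Y(46): 85
merge P(56) and W(61): 117
merge 68 and S(73): 141
merge 85 and 117: 202
merge 141 and 202: 343
The encoded length is the sum of every internal node's weight: 68 + 85 + 117 + 141 + 202 + 343 = 956 bits.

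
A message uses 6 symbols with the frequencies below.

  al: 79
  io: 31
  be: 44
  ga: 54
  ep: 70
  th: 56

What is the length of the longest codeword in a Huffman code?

Merge the two lowest-weight nodes at each step:
merge io(31) and be(44): 75
merge ga(54) and th(56): 110
merge ep(70) and 75: 145
merge al(79) and 110: 189
merge 145 and 189: 334
The rarest symbols sit at the bottom; the longest codeword is 3 bits.

3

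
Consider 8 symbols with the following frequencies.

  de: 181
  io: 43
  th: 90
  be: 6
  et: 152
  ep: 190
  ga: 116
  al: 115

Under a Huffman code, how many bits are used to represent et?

3

Huffman merges, smallest pair first:
combine be(6), io(43) → 49
combine 49, th(90) → 139
combine al(115), ga(116) → 231
combine 139, et(152) → 291
combine de(181), ep(190) → 371
combine 231, 291 → 522
combine 371, 522 → 893
et's leaf is at depth 3, giving a 3-bit codeword.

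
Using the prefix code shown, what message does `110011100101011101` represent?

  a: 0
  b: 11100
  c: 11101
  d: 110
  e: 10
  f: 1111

Read left to right; each codeword is recognised as soon as it completes (prefix code):
  110→d | 0→a | 11100→b | 10→e | 10→e | 11101→c
Decoded message: dabeec

dabeec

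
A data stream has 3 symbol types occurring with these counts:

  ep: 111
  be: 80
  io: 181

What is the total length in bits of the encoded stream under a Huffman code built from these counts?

563

Merge the two smallest weights repeatedly:
be(80) + ep(111) → 191
io(181) + 191 → 372
Total encoded bits = sum of merged weights = 191 + 372 = 563.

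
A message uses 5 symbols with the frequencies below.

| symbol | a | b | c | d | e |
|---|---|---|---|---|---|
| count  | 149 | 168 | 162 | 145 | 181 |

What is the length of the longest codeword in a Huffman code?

Merge the two lowest-weight nodes at each step:
d(145) + a(149) → 294
c(162) + b(168) → 330
e(181) + 294 → 475
330 + 475 → 805
The rarest symbols sit at the bottom; the longest codeword is 3 bits.

3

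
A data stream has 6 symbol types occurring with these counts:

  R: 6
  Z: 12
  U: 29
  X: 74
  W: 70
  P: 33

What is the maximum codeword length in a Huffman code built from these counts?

Merge the two lowest-weight nodes at each step:
R(6) + Z(12) → 18
18 + U(29) → 47
P(33) + 47 → 80
W(70) + X(74) → 144
80 + 144 → 224
The first pair merged (R, Z) ends up deepest, at depth 4.

4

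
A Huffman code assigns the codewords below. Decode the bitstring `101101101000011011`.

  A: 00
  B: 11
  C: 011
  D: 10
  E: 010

DBCEACC

Read left to right; each codeword is recognised as soon as it completes (prefix code):
  10→D | 11→B | 011→C | 010→E | 00→A | 011→C | 011→C
Decoded message: DBCEACC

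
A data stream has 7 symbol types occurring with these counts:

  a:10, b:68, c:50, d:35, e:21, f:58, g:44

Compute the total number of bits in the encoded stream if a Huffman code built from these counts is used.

763

Merge the two smallest weights repeatedly:
a(10) + e(21) → 31
31 + d(35) → 66
g(44) + c(50) → 94
f(58) + 66 → 124
b(68) + 94 → 162
124 + 162 → 286
Total encoded bits = sum of merged weights = 31 + 66 + 94 + 124 + 162 + 286 = 763.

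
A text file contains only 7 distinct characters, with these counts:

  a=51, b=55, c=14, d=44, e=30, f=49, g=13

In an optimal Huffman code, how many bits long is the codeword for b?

Repeatedly merge the two smallest:
g(13) + c(14) → 27
27 + e(30) → 57
d(44) + f(49) → 93
a(51) + b(55) → 106
57 + 93 → 150
106 + 150 → 256
b's leaf is at depth 2, giving a 2-bit codeword.

2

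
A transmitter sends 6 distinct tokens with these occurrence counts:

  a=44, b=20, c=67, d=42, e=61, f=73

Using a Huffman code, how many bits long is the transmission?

781

Greedily combine the two least-frequent nodes:
merge b(20) and d(42): 62
merge a(44) and e(61): 105
merge 62 and c(67): 129
merge f(73) and 105: 178
merge 129 and 178: 307
Each symbol's bit-cost is frequency × depth; summing gives 781 bits (equivalently 62 + 105 + 129 + 178 + 307).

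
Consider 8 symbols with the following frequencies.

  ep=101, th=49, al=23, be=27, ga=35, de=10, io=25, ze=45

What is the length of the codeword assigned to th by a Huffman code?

3

Huffman merges, smallest pair first:
de(10) + al(23) → 33
io(25) + be(27) → 52
33 + ga(35) → 68
ze(45) + th(49) → 94
52 + 68 → 120
94 + ep(101) → 195
120 + 195 → 315
The subtree containing th is merged 3 times, so code length = 3.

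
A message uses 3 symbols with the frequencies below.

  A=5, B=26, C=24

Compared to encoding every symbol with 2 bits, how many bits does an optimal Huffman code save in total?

Fixed-length: 2 bits × 55 symbols = 110 bits.
Huffman merges:
merge A(5) and C(24): 29
merge B(26) and 29: 55
Huffman total = 29 + 55 = 84 bits.
Saving = 110 − 84 = 26 bits.

26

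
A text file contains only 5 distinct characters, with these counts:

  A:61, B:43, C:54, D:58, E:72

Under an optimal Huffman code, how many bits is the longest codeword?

Merge the two lowest-weight nodes at each step:
merge B(43) and C(54): 97
merge D(58) and A(61): 119
merge E(72) and 97: 169
merge 119 and 169: 288
Maximum depth reached is 3.

3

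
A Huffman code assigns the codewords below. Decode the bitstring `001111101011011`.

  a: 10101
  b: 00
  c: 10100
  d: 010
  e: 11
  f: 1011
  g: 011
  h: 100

Read left to right; each codeword is recognised as soon as it completes (prefix code):
  00→b | 11→e | 11→e | 10101→a | 1011→f
Decoded message: beeaf

beeaf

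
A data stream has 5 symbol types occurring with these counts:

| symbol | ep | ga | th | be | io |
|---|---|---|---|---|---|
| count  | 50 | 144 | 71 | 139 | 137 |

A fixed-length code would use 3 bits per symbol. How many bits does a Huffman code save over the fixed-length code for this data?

Fixed-length: 3 bits × 541 symbols = 1623 bits.
Huffman merges:
merge ep(50) and th(71): 121
merge 121 and io(137): 258
merge be(139) and ga(144): 283
merge 258 and 283: 541
Huffman total = 121 + 258 + 283 + 541 = 1203 bits.
Saving = 1623 − 1203 = 420 bits.

420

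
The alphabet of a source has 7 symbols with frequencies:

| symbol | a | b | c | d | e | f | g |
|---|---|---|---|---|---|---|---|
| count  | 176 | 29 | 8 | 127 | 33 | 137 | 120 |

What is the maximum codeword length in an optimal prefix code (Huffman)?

5

Merge the two lowest-weight nodes at each step:
combine c(8), b(29) → 37
combine e(33), 37 → 70
combine 70, g(120) → 190
combine d(127), f(137) → 264
combine a(176), 190 → 366
combine 264, 366 → 630
Maximum depth reached is 5.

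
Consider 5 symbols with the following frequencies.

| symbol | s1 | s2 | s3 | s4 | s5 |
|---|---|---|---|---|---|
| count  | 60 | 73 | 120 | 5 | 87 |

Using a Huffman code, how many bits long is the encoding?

Greedily combine the two least-frequent nodes:
s4(5) + s1(60) → 65
65 + s2(73) → 138
s5(87) + s3(120) → 207
138 + 207 → 345
Total encoded bits = sum of merged weights = 65 + 138 + 207 + 345 = 755.

755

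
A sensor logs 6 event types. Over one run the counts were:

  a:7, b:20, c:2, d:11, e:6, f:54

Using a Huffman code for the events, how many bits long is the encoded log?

Build the Huffman tree bottom-up:
c(2) + e(6) → 8
a(7) + 8 → 15
d(11) + 15 → 26
b(20) + 26 → 46
46 + f(54) → 100
Each symbol's bit-cost is frequency × depth; summing gives 195 bits (equivalently 8 + 15 + 26 + 46 + 100).

195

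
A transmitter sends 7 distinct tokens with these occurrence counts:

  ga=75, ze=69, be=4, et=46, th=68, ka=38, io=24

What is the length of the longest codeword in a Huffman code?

5

Merge the two lowest-weight nodes at each step:
merge be(4) and io(24): 28
merge 28 and ka(38): 66
merge et(46) and 66: 112
merge th(68) and ze(69): 137
merge ga(75) and 112: 187
merge 137 and 187: 324
The first pair merged (be, io) ends up deepest, at depth 5.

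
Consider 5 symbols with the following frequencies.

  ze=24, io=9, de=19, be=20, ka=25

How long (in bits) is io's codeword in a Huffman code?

3

Build the tree from the bottom:
merge io(9) and de(19): 28
merge be(20) and ze(24): 44
merge ka(25) and 28: 53
merge 44 and 53: 97
io's leaf is at depth 3, giving a 3-bit codeword.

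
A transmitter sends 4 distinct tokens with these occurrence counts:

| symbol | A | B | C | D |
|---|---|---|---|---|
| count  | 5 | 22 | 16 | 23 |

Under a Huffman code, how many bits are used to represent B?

2

Repeatedly merge the two smallest:
A(5) + C(16) → 21
21 + B(22) → 43
D(23) + 43 → 66
The subtree containing B is merged 2 times, so code length = 2.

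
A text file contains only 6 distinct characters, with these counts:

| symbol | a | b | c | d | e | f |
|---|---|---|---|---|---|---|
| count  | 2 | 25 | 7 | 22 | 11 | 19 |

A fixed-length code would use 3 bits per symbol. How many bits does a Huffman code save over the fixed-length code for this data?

Fixed-length: 3 bits × 86 symbols = 258 bits.
Huffman merges:
combine a(2), c(7) → 9
combine 9, e(11) → 20
combine f(19), 20 → 39
combine d(22), b(25) → 47
combine 39, 47 → 86
Huffman total = 9 + 20 + 39 + 47 + 86 = 201 bits.
Saving = 258 − 201 = 57 bits.

57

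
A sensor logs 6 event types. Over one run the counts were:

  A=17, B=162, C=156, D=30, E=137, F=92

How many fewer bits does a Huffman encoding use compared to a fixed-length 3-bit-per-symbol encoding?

408

Fixed-length: 3 bits × 594 symbols = 1782 bits.
Huffman merges:
merge A(17) and D(30): 47
merge 47 and F(92): 139
merge E(137) and 139: 276
merge C(156) and B(162): 318
merge 276 and 318: 594
Huffman total = 47 + 139 + 276 + 318 + 594 = 1374 bits.
Saving = 1782 − 1374 = 408 bits.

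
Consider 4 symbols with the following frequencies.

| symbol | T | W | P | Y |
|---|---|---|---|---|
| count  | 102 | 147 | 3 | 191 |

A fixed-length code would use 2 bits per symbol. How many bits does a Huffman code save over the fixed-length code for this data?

Fixed-length: 2 bits × 443 symbols = 886 bits.
Huffman merges:
P(3) + T(102) → 105
105 + W(147) → 252
Y(191) + 252 → 443
Huffman total = 105 + 252 + 443 = 800 bits.
Saving = 886 − 800 = 86 bits.

86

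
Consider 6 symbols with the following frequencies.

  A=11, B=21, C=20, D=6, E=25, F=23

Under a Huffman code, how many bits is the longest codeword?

Merge the two lowest-weight nodes at each step:
merge D(6) and A(11): 17
merge 17 and C(20): 37
merge B(21) and F(23): 44
merge E(25) and 37: 62
merge 44 and 62: 106
Maximum depth reached is 4.

4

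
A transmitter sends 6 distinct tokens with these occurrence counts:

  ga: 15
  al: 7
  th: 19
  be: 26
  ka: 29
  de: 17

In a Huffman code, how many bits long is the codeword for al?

Repeatedly merge the two smallest:
merge al(7) and ga(15): 22
merge de(17) and th(19): 36
merge 22 and be(26): 48
merge ka(29) and 36: 65
merge 48 and 65: 113
al's leaf is at depth 3, giving a 3-bit codeword.

3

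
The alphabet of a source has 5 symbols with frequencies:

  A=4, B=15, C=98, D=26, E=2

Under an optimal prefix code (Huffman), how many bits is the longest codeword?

Merge the two lowest-weight nodes at each step:
merge E(2) and A(4): 6
merge 6 and B(15): 21
merge 21 and D(26): 47
merge 47 and C(98): 145
The rarest symbols sit at the bottom; the longest codeword is 4 bits.

4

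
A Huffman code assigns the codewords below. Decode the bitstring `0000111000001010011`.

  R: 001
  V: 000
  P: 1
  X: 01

Read left to right; each codeword is recognised as soon as it completes (prefix code):
  000→V | 01→X | 1→P | 1→P | 000→V | 001→R | 01→X | 001→R | 1→P
Decoded message: VXPPVRXRP

VXPPVRXRP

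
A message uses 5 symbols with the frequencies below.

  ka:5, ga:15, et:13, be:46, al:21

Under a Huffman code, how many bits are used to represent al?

Build the tree from the bottom:
ka(5) + et(13) → 18
ga(15) + 18 → 33
al(21) + 33 → 54
be(46) + 54 → 100
al's leaf is at depth 2, giving a 2-bit codeword.

2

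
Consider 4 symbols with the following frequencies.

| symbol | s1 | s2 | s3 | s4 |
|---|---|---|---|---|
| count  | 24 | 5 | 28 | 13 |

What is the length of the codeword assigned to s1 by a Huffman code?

Repeatedly merge the two smallest:
merge s2(5) and s4(13): 18
merge 18 and s1(24): 42
merge s3(28) and 42: 70
s1's leaf is at depth 2, giving a 2-bit codeword.

2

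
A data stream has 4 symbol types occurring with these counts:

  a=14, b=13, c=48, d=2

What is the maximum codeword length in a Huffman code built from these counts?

3

Merge the two lowest-weight nodes at each step:
merge d(2) and b(13): 15
merge a(14) and 15: 29
merge 29 and c(48): 77
Maximum depth reached is 3.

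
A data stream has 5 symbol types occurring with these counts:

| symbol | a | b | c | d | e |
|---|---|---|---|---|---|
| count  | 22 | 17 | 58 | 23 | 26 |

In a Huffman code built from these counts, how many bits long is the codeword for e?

3

Build the tree from the bottom:
merge b(17) and a(22): 39
merge d(23) and e(26): 49
merge 39 and 49: 88
merge c(58) and 88: 146
e sits 3 levels below the root, so its codeword is 3 bits.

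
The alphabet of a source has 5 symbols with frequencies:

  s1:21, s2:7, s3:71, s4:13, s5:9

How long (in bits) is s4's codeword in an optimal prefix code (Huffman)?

Build the tree from the bottom:
combine s2(7), s5(9) → 16
combine s4(13), 16 → 29
combine s1(21), 29 → 50
combine 50, s3(71) → 121
s4 sits 3 levels below the root, so its codeword is 3 bits.

3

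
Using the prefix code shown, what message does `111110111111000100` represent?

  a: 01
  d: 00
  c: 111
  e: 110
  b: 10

Read left to right; each codeword is recognised as soon as it completes (prefix code):
  111→c | 110→e | 111→c | 111→c | 00→d | 01→a | 00→d
Decoded message: ceccdad

ceccdad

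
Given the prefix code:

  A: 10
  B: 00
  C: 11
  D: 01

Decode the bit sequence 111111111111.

CCCCCC

Read left to right; each codeword is recognised as soon as it completes (prefix code):
  11→C | 11→C | 11→C | 11→C | 11→C | 11→C
Decoded message: CCCCCC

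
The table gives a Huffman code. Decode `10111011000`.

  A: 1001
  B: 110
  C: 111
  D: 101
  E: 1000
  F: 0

Read left to right; each codeword is recognised as soon as it completes (prefix code):
  101→D | 110→B | 110→B | 0→F | 0→F
Decoded message: DBBFF

DBBFF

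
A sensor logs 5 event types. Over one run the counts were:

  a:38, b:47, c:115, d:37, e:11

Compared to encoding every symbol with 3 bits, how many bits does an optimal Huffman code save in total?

Fixed-length: 3 bits × 248 symbols = 744 bits.
Huffman merges:
merge e(11) and d(37): 48
merge a(38) and b(47): 85
merge 48 and 85: 133
merge c(115) and 133: 248
Huffman total = 48 + 85 + 133 + 248 = 514 bits.
Saving = 744 − 514 = 230 bits.

230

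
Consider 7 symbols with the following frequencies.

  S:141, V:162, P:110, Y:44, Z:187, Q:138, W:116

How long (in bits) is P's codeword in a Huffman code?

Huffman merges, smallest pair first:
Y(44) + P(110) → 154
W(116) + Q(138) → 254
S(141) + 154 → 295
V(162) + Z(187) → 349
254 + 295 → 549
349 + 549 → 898
P's leaf is at depth 4, giving a 4-bit codeword.

4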